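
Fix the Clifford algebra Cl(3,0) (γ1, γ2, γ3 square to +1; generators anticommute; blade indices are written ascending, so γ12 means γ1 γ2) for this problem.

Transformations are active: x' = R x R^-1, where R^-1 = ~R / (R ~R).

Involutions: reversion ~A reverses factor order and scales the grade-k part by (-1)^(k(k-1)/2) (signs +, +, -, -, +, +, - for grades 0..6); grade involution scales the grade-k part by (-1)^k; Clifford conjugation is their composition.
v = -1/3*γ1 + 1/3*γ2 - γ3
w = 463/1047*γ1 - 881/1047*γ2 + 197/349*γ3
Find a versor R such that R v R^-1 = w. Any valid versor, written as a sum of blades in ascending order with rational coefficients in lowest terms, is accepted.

Key observation: q(v) = q(w) = 11/9 (sandwiches preserve the norm), so R = v + w = 38/349*γ1 - 532/1047*γ2 - 152/349*γ3 works whenever it is invertible — the component of v along it is kept and (v - w)/2 reverses, sending v to w.
Answer: 38/349*γ1 - 532/1047*γ2 - 152/349*γ3


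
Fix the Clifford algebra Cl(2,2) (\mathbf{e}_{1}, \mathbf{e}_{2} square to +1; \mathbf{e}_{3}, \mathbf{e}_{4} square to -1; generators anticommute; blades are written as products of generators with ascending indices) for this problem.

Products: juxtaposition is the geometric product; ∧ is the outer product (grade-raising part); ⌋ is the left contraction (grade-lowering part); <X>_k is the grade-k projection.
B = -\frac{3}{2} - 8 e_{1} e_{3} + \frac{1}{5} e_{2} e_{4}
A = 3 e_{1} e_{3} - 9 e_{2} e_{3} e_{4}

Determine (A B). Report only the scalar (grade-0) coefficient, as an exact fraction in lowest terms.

step 1: -24 + \frac{9}{5} e_{3} - \frac{9}{2} e_{1} e_{3} - 72 e_{1} e_{2} e_{4} + \frac{27}{2} e_{2} e_{3} e_{4} - \frac{3}{5} e_{1} e_{2} e_{3} e_{4}
Answer: -24


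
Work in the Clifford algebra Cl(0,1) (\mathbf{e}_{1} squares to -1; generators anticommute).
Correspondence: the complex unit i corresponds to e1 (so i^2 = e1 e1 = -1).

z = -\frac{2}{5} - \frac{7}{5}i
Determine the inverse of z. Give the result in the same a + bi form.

In blades: z = -\frac{2}{5} - \frac{7}{5} e_{1}.
With qbar = -\frac{2}{5} + \frac{7}{5} e_{1} (scalar fixed, mapped units negated), z qbar = \frac{53}{25} (the sum of squared coefficients), so z^-1 = qbar / (\frac{53}{25}) = -\frac{10}{53} + \frac{35}{53} e_{1}; translating back:
Answer: -\frac{10}{53} + \frac{35}{53}i


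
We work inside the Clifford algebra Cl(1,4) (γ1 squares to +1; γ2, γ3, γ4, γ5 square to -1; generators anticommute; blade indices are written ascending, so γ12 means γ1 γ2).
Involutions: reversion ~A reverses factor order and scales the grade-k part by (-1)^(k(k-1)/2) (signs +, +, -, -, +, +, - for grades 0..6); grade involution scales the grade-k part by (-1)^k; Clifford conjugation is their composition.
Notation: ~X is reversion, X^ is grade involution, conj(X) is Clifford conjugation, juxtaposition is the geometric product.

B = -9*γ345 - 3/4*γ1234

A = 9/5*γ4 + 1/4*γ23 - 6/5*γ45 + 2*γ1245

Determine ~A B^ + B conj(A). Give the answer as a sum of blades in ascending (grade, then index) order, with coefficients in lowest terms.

first term: -54/5*γ3 - 3/16*γ14 + 147/10*γ35 - 387/20*γ123 + 9/4*γ245 - 9/10*γ1235
second term: 54/5*γ3 - 3/16*γ14 + 177/10*γ35 + 333/20*γ123 + 9/4*γ245 + 9/10*γ1235
Answer: -3/8*γ14 + 162/5*γ35 - 27/10*γ123 + 9/2*γ245


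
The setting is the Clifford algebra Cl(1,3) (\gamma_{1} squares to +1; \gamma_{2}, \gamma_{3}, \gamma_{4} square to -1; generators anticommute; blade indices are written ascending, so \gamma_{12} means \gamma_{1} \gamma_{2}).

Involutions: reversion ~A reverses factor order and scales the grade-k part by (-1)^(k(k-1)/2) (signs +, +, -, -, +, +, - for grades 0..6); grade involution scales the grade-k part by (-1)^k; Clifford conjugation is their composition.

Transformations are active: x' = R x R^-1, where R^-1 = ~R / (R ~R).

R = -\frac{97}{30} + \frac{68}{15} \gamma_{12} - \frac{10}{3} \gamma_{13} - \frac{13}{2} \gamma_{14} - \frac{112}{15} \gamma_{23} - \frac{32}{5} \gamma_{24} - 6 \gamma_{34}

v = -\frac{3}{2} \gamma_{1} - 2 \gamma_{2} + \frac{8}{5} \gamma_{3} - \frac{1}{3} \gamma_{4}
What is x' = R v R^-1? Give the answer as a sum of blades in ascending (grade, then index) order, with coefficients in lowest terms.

~R = -\frac{97}{30} - \frac{68}{15} \gamma_{12} + \frac{10}{3} \gamma_{13} + \frac{13}{2} \gamma_{14} + \frac{112}{15} \gamma_{23} + \frac{32}{5} \gamma_{24} + 6 \gamma_{34}, and R ~R = \frac{5194}{75}, so R^-1 = ~R / (\frac{5194}{75}).
R v = \frac{205}{12} \gamma_{1} + \frac{577}{25} \gamma_{2} + \frac{69}{25} \gamma_{3} - \frac{197}{36} \gamma_{4} + \frac{884}{75} \gamma_{123} - \frac{221}{45} \gamma_{124} + \frac{923}{45} \gamma_{134} + \frac{5564}{225} \gamma_{234}
Answer: -\frac{33601}{6360} \gamma_{1} - \frac{1233}{265} \gamma_{2} - \frac{2131}{795} \gamma_{3} - \frac{11897}{6360} \gamma_{4}


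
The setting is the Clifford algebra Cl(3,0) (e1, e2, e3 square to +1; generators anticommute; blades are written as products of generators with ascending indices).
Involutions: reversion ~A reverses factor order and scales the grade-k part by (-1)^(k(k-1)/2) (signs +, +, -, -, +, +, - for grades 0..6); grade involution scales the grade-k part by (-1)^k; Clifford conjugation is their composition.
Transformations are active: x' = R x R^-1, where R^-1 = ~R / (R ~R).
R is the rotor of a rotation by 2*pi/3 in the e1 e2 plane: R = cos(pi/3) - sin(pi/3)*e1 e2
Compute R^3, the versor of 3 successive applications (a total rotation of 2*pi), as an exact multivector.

Because a rotor carries half the rotation angle, composing 3 copies of this e1 e2-plane rotor multiplies the phase: 3*(pi/3) = pi, hence R^3 = cos(pi) - sin(pi)*e1 e2.
cos(pi) = -1 and sin(pi) = 0, so R^3 = -1. The total rotation 2*pi is 1 full turn, so every vector returns to itself, yet the rotor is -1, on the OTHER sheet of the double cover (an odd number of 2*pi turns).
Answer: -1


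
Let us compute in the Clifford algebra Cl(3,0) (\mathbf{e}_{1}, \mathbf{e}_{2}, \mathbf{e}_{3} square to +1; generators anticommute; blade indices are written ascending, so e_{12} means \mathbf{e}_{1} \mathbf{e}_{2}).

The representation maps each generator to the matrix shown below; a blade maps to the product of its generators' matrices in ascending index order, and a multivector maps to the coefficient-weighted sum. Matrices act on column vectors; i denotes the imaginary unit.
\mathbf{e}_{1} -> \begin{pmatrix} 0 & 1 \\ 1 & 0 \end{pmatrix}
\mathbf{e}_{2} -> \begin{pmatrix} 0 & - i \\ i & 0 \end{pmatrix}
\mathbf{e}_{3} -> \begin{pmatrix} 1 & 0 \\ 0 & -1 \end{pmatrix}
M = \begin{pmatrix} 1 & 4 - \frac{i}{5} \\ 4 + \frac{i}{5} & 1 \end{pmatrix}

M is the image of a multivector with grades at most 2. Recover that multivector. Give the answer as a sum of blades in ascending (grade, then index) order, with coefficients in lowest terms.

Method: 1, rho(e_{1}), rho(e_{2}), rho(e_{3}) form a trace-orthogonal basis of the 2x2 complex matrices (tr(X Y) = 2 if X = Y, else 0), so M = m0*1 + m1*rho(e_{1}) + m2*rho(e_{2}) + m3*rho(e_{3}) with m0 = tr(M)/2 = 1, m1 = tr(M rho(e_{1}))/2 = 4, m2 = tr(M rho(e_{2}))/2 = \frac{1}{5}, m3 = tr(M rho(e_{3}))/2 = 0.
Multiplying table entries, the bivector images are rho(e_{12}) = i*rho(e_{3}), rho(e_{13}) = -i*rho(e_{2}), rho(e_{23}) = i*rho(e_{1}); with real blade coefficients the real parts of m0..m3 are the coefficients of 1, e_{1}, e_{2}, e_{3} and the imaginary parts give the bivectors (e_{23}: Im m1, e_{13}: -Im m2, e_{12}: Im m3).
Answer: 1 + 4 e_{1} + \frac{1}{5} e_{2}


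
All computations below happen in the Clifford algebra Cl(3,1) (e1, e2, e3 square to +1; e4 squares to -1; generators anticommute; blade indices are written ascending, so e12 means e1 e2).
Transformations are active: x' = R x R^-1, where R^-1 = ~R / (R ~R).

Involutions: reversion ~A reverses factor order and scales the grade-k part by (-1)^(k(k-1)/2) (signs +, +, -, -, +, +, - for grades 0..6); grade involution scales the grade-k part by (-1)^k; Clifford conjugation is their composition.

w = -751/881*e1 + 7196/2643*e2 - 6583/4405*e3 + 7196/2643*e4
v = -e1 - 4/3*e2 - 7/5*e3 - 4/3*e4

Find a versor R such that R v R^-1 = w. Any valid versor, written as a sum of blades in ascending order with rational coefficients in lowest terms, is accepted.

Reasoning: v^2 = w^2 = 74/25 since conjugation preserves the quadratic form; R = v + w = -1632/881*e1 + 1224/881*e2 - 2550/881*e3 + 1224/881*e4 is then valid when invertible, keeping its own part and reversing (v - w)/2.
Answer: -1632/881*e1 + 1224/881*e2 - 2550/881*e3 + 1224/881*e4


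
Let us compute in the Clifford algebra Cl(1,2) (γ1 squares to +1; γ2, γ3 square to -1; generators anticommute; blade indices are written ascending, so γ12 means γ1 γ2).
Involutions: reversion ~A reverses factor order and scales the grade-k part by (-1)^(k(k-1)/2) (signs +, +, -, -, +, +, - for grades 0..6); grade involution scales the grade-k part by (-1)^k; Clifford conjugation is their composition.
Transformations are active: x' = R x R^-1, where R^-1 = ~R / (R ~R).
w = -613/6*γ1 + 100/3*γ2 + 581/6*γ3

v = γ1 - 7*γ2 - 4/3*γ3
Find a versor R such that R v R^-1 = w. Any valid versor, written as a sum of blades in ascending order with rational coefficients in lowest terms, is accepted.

Since q(v) = q(w) = -448/9, the sum R = v + w = -607/6*γ1 + 79/3*γ2 + 191/2*γ3 does the job whenever invertible.
Answer: -607/6*γ1 + 79/3*γ2 + 191/2*γ3


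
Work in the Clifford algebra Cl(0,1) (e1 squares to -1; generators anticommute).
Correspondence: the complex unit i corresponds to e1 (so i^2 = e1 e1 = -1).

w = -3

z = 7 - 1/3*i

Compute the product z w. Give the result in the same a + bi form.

In blades: z = 7 - 1/3*e1, w = -3.
Distribute z over w term by term (generator squares from the signature, products reordered to ascending indices): (7)*w = -21; (-1/3*e1)*w = e1.
Sum: -21 + e1; translating back through the correspondence:
Answer: -21 + i


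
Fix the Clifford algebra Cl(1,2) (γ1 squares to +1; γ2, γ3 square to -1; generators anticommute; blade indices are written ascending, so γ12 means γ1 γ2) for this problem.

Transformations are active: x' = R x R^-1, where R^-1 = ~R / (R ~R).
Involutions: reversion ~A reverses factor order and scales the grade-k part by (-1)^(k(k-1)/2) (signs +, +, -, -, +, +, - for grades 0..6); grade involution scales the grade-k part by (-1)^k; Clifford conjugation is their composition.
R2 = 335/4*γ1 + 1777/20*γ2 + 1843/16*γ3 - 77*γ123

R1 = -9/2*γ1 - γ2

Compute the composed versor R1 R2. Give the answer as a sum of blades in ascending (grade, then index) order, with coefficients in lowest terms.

Distribute over the terms of R1 (each basis-blade product reordered to ascending indices, repeated generators contracted through their squares):
(-9/2*γ1) R2 = -3015/8 - 15993/40*γ12 - 16587/32*γ13 + 693/2*γ23
(-γ2) R2 = 1777/20 + 335/4*γ12 + 77*γ13 - 1843/16*γ23
Summing the partial products and collecting blades:
Answer: -11521/40 - 12643/40*γ12 - 14123/32*γ13 + 3701/16*γ23


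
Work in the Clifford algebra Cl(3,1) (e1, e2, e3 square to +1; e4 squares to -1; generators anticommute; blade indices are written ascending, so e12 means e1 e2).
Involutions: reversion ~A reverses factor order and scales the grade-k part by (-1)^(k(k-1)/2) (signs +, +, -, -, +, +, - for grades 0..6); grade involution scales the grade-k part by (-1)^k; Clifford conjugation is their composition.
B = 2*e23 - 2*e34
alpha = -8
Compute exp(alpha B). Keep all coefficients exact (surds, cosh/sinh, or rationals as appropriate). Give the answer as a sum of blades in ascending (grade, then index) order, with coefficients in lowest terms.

B^2 term by term: the squares give (2)^2*(e23)^2 + (-2)^2*(e34)^2 = 4*(-1) + 4*(+1) = 0 (each basis 2-blade squares to minus the product of its generators' squares); cross terms between blades sharing an index anticommute and cancel. So B^2 = 0.
B^2 = 0, and the exponential is exactly linear here: exp(alpha B) = 1 + alpha B (parabolic case).
Answer: 1 - 16*e23 + 16*e34


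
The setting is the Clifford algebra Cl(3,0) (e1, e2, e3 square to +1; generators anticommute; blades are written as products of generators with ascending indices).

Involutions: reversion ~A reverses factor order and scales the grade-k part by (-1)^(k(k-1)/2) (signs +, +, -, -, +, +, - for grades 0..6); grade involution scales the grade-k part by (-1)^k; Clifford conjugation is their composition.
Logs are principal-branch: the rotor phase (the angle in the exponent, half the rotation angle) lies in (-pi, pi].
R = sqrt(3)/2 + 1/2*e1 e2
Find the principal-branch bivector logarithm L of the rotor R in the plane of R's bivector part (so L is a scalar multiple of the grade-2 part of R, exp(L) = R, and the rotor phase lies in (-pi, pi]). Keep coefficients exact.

The scalar part of R is sqrt(3)/2, and that scalar determines the rotor phase on the principal branch; recovering the unit plane as bivector-part over sine of the phase gives L = phase * plane.
Concretely: cos(phase) = sqrt(3)/2 gives phase = ±pi/6, and since phase/sin(phase) is even the sign is immaterial: L = (phase/sin(phase)) * <R>_2 = (pi/3) * <R>_2.
Answer: pi/6*e1 e2


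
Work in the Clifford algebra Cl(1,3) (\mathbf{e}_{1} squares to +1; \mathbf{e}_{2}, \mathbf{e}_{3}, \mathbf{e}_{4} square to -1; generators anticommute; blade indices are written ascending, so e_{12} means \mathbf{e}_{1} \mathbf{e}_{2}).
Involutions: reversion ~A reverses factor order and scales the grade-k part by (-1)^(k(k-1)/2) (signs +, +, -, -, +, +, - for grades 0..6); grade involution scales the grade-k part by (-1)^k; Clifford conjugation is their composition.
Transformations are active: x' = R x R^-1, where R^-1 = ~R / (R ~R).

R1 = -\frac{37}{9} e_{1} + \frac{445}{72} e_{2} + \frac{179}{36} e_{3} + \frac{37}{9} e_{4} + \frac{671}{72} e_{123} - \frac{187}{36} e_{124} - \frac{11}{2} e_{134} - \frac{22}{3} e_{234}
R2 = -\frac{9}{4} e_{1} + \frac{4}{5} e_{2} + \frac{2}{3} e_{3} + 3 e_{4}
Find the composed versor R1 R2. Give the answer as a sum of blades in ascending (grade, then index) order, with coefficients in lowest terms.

Distribute over the terms of R2 (each basis-blade product reordered to ascending indices, repeated generators contracted through their squares):
R1 (-\frac{9}{4} e_{1}) = \frac{37}{4} + \frac{445}{32} e_{12} + \frac{179}{16} e_{13} + \frac{37}{4} e_{14} - \frac{671}{32} e_{23} + \frac{187}{16} e_{24} + \frac{99}{8} e_{34} - \frac{33}{2} e_{1234}
R1 (\frac{4}{5} e_{2}) = -\frac{89}{18} - \frac{148}{45} e_{12} + \frac{671}{90} e_{13} - \frac{187}{45} e_{14} - \frac{179}{45} e_{23} - \frac{148}{45} e_{24} + \frac{88}{15} e_{34} - \frac{22}{5} e_{1234}
R1 (\frac{2}{3} e_{3}) = -\frac{179}{54} - \frac{671}{108} e_{12} - \frac{74}{27} e_{13} - \frac{11}{3} e_{14} + \frac{445}{108} e_{23} - \frac{44}{9} e_{24} - \frac{74}{27} e_{34} + \frac{187}{54} e_{1234}
R1 (3 e_{4}) = -\frac{37}{3} + \frac{187}{12} e_{12} + \frac{33}{2} e_{13} - \frac{37}{3} e_{14} + 22 e_{23} + \frac{445}{24} e_{24} + \frac{179}{12} e_{34} + \frac{671}{24} e_{1234}
Summing the partial products and collecting blades:
Answer: -\frac{1225}{108} + \frac{86347}{4320} e_{12} + \frac{69989}{2160} e_{13} - \frac{1963}{180} e_{14} + \frac{5071}{4320} e_{23} + \frac{15877}{720} e_{24} + \frac{32851}{1080} e_{34} + \frac{11363}{1080} e_{1234}


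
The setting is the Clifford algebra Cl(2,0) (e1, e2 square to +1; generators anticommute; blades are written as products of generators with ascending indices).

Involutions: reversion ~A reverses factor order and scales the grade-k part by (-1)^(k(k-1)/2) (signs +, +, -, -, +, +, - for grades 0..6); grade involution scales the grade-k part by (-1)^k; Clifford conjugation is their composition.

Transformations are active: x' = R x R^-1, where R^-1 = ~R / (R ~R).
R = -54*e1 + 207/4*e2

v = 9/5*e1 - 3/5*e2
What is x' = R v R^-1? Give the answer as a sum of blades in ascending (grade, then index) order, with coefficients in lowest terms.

~R = -54*e1 + 207/4*e2, and R ~R = 89505/16, so R^-1 = ~R / (89505/16).
R v = -513/4 - 243/4*e1 e2
Answer: 747/1105*e1 - 1959/1105*e2


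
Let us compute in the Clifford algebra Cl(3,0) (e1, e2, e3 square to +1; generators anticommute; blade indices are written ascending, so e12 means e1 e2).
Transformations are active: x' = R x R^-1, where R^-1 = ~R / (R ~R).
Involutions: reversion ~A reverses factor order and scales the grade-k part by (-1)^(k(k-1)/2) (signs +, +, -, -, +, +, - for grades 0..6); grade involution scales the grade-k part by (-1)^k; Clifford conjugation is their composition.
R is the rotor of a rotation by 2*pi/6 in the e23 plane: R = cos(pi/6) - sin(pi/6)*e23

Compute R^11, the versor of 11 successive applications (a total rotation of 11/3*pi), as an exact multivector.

Rotor phase runs at HALF the rotation angle; powers of one rotor simply add phase, so after 11 steps in e23 the phase is 11*pi/6 = 11*pi/6 and R^11 = cos(11*pi/6) - sin(11*pi/6)*e23.
cos(11*pi/6) = sqrt(3)/2 and sin(11*pi/6) = -1/2, so R^11 = sqrt(3)/2 + 1/2*e23. The net rotation is 5/3*pi (after discarding 1 full turn, each of which contributes a factor -1 to the rotor); the rotor keeps the half-angle phase exactly.
Answer: sqrt(3)/2 + 1/2*e23


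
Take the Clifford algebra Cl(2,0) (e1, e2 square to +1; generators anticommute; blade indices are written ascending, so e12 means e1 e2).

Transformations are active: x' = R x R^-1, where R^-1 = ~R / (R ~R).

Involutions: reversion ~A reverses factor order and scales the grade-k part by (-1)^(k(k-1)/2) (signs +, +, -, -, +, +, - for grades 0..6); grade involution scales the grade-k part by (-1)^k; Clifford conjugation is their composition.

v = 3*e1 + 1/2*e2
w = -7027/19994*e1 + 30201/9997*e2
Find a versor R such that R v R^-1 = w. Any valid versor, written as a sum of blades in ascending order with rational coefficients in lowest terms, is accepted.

Since q(v) = q(w) = 37/4, the sum R = v + w = 52955/19994*e1 + 70399/19994*e2 does the job whenever invertible.
Answer: 52955/19994*e1 + 70399/19994*e2


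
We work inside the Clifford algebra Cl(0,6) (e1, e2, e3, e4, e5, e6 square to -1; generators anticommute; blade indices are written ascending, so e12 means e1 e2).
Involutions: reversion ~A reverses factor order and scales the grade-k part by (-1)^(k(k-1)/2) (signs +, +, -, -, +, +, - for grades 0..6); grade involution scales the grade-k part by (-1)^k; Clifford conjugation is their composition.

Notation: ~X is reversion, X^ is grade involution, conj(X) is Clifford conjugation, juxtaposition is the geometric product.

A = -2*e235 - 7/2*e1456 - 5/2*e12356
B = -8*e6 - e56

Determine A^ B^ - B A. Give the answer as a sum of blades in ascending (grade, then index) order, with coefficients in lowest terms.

first term: -7/2*e14 + 5/2*e123 + 28*e145 + 2*e236 - 20*e1235 + 16*e2356
second term: -7/2*e14 - 5/2*e123 + 28*e145 + 2*e236 - 20*e1235 - 16*e2356
Answer: 5*e123 + 32*e2356


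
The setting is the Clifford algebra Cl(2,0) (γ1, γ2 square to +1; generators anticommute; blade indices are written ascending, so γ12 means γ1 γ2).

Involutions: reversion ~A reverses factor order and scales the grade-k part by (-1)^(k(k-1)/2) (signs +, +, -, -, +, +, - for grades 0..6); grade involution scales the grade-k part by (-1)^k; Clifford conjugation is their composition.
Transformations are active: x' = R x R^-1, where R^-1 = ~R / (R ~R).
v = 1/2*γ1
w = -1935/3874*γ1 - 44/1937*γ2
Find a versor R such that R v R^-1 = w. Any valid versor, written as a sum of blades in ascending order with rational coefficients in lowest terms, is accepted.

R = v + w = 1/1937*γ1 - 44/1937*γ2 works: the equal norms (1/4) guarantee its sandwich swaps v into w.
Answer: 1/1937*γ1 - 44/1937*γ2


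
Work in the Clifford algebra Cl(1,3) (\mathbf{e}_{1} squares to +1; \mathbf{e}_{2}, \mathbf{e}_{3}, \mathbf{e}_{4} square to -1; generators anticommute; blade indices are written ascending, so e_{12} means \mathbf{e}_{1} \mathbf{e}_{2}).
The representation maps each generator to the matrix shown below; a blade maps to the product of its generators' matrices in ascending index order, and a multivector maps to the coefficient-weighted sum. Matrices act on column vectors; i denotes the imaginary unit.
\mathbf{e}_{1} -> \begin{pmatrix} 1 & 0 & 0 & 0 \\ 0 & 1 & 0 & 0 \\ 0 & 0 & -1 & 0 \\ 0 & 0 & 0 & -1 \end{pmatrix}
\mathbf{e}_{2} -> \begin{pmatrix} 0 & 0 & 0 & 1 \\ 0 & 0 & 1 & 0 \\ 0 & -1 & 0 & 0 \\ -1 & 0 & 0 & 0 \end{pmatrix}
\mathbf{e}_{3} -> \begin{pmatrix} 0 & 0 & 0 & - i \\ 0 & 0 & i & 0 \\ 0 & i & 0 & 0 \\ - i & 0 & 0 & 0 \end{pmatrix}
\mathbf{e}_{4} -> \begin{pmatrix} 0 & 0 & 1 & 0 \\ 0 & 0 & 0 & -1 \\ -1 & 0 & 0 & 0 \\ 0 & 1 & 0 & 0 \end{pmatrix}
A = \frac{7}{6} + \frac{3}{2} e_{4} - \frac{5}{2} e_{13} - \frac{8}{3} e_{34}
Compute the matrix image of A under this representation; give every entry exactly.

Bivector images (products of the table entries): rho(e_{13}) = rho(\mathbf{e}_{1})rho(\mathbf{e}_{3}) = \begin{pmatrix} 0 & 0 & 0 & - i \\ 0 & 0 & i & 0 \\ 0 & - i & 0 & 0 \\ i & 0 & 0 & 0 \end{pmatrix}; rho(e_{34}) = rho(\mathbf{e}_{3})rho(\mathbf{e}_{4}) = \begin{pmatrix} 0 & - i & 0 & 0 \\ - i & 0 & 0 & 0 \\ 0 & 0 & 0 & - i \\ 0 & 0 & - i & 0 \end{pmatrix}.
M = (\frac{7}{6})*1 + (\frac{3}{2})*rho(e_{4}) + (-\frac{5}{2})*rho(e_{13}) + (-\frac{8}{3})*rho(e_{34}), summed entrywise (1 is the identity matrix):
Answer: \begin{pmatrix} \frac{7}{6} & \frac{8 i}{3} & \frac{3}{2} & \frac{5 i}{2} \\ \frac{8 i}{3} & \frac{7}{6} & - \frac{5 i}{2} & - \frac{3}{2} \\ - \frac{3}{2} & \frac{5 i}{2} & \frac{7}{6} & \frac{8 i}{3} \\ - \frac{5 i}{2} & \frac{3}{2} & \frac{8 i}{3} & \frac{7}{6} \end{pmatrix}


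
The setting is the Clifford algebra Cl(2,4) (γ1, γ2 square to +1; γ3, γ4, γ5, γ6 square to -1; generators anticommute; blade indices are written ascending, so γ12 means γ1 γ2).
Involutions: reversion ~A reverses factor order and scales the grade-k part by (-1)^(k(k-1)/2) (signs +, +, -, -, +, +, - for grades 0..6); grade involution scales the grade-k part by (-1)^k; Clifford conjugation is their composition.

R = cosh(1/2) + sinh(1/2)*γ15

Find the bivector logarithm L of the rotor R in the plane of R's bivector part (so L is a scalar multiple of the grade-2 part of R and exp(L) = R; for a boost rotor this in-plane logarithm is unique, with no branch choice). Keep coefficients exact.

The scalar part of R is cosh(1/2), so cosh pins the rapidity up to sign — the sign comes from the bivector part; dividing that part by sinh of the rapidity yields the plane, and the in-plane L = rapidity * plane is unique because the two sign choices cancel.
Concretely: cosh(rapidity) = cosh(1/2) gives rapidity = ±1/2, and since rapidity/sinh(rapidity) is even the sign is immaterial: L = (rapidity/sinh(rapidity)) * <R>_2 = (1/(2*sinh(1/2))) * <R>_2.
Answer: 1/2*γ15


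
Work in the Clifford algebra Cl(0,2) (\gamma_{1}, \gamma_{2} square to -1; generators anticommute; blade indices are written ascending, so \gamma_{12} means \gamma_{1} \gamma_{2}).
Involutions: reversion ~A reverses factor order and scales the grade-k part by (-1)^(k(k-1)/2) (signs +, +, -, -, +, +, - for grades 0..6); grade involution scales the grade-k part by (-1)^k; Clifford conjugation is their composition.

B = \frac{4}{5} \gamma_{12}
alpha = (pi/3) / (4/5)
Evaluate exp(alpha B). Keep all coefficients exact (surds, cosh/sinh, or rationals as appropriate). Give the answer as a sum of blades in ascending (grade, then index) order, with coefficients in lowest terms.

B^2 = (\frac{4}{5})^2*(\gamma_{12})^2 = \frac{16}{25}*(-1) = -\frac{16}{25} (a basis 2-blade squares to minus the product of its generators' squares).
B^2 = -\frac{16}{25} — circular case — the even/odd split gives cos and sin: l = \frac{4}{5}, alpha*l = \frac{\pi}{3}, so exp(alpha B) = cos(\frac{\pi}{3}) + (sin(\frac{\pi}{3})/(\frac{4}{5}))*B = \frac{1}{2} + (\frac{5 \sqrt{3}}{8})*B.
Answer: \frac{1}{2} + \frac{\sqrt{3}}{2} \gamma_{12}


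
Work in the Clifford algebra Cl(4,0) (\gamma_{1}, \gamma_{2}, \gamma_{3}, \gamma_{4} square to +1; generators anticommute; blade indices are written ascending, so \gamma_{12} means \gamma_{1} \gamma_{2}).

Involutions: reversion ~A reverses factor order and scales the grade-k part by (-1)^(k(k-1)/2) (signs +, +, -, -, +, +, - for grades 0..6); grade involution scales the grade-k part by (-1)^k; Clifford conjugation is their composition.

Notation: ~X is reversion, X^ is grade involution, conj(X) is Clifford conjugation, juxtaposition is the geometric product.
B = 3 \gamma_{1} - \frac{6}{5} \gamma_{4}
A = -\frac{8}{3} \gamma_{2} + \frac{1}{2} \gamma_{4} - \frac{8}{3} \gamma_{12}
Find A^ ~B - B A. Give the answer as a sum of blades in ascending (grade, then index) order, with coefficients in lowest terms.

first term: \frac{3}{5} + 8 \gamma_{2} - 8 \gamma_{12} + \frac{3}{2} \gamma_{14} - \frac{16}{5} \gamma_{24} + \frac{16}{5} \gamma_{124}
second term: -\frac{3}{5} - 8 \gamma_{2} - 8 \gamma_{12} + \frac{3}{2} \gamma_{14} - \frac{16}{5} \gamma_{24} + \frac{16}{5} \gamma_{124}
Answer: \frac{6}{5} + 16 \gamma_{2}


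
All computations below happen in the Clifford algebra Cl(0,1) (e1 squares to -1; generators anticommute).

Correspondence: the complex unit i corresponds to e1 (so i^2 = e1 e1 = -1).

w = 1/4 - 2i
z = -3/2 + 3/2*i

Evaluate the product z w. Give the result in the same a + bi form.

In blades: z = -3/2 + 3/2*e1, w = 1/4 - 2*e1.
Distribute z over w term by term (generator squares from the signature, products reordered to ascending indices): (-3/2)*w = -3/8 + 3*e1; (3/2*e1)*w = 3 + 3/8*e1.
Sum: 21/8 + 27/8*e1; translating back through the correspondence:
Answer: 21/8 + 27/8*i


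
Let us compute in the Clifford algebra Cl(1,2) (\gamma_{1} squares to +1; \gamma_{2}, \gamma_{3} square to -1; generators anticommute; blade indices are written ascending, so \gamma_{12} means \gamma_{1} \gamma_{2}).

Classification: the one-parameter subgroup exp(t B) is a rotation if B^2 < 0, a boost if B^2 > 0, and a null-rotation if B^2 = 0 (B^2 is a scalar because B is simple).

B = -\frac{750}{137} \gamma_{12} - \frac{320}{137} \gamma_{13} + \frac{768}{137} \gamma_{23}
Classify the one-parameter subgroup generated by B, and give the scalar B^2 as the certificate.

B^2 term by term: the squares give (-\frac{750}{137})^2*(\gamma_{12})^2 + (-\frac{320}{137})^2*(\gamma_{13})^2 + (\frac{768}{137})^2*(\gamma_{23})^2 = \frac{562500}{18769}*(+1) + \frac{102400}{18769}*(+1) + \frac{589824}{18769}*(-1) = 4 (each basis 2-blade squares to minus the product of its generators' squares); cross terms between blades sharing an index anticommute and cancel. So B^2 = 4.
Answer: boost, certificate B^2 = 4. Because 4 is invariant under every versor sandwich, the classification follows from its sign alone.


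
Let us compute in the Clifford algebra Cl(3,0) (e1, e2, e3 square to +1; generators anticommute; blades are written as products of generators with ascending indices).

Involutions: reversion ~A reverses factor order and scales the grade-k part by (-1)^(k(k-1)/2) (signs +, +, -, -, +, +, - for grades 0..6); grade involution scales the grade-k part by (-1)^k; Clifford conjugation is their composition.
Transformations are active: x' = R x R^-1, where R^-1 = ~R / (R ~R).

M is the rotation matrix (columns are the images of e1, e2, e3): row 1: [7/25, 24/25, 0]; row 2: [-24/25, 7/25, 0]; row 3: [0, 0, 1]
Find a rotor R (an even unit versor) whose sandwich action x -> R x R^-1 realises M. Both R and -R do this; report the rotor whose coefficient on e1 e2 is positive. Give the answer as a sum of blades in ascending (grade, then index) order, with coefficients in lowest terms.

Method: write R = a + b12*e1 e2 + b13*e1 e3 + b23*e2 e3 with a^2 + b12^2 + b13^2 + b23^2 = 1 (so R^-1 = ~R). Expanding the columns R e_j ~R gives tr M = 4a^2 - 1 and, from the antisymmetric part, M21 - M12 = -4a*b12, M13 - M31 = 4a*b13, M32 - M23 = -4a*b23.
Here tr M = 39/25, so a^2 = (1 + tr M)/4 = 16/25 and a = ±4/5. Taking a = 4/5: M21 - M12 = -48/25, M13 - M31 = 0, M32 - M23 = 0, giving b12 = 3/5, b13 = 0, b23 = 0, i.e. R = 4/5 + 3/5*e1 e2.
Its e1 e2 coefficient is already positive.
Answer: 4/5 + 3/5*e1 e2. Sheet selection: the two-to-one cover makes ±R indistinguishable at the matrix level (trace 39/25), so uniqueness comes from the required sign on e1 e2.


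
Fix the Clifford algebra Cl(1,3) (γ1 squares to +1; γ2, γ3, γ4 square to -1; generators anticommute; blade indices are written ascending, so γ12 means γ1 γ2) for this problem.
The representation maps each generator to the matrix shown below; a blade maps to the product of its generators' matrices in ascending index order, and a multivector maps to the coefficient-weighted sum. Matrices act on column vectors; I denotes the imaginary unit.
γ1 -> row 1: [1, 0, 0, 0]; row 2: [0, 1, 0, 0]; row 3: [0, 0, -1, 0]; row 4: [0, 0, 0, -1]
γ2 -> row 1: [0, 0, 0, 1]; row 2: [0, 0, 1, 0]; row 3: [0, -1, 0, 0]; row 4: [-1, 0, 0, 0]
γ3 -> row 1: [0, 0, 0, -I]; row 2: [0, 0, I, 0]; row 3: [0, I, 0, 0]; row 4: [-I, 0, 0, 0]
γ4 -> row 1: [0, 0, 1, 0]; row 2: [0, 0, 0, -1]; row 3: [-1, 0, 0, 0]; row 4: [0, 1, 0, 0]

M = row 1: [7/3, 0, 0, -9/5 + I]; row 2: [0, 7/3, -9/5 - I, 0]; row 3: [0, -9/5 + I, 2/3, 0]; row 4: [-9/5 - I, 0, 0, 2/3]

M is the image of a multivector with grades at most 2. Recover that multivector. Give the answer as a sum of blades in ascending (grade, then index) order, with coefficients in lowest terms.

Method: the blade images are trace-orthogonal — tr(rho(e_A) rho(e_B)^-1) = 4 if A = B and 0 otherwise — and rho(e_A)^-1 = (e_A)^2 * rho(e_A) with (e_A)^2 = +1 or -1, so the coefficient of e_A in the preimage is (e_A)^2 * tr(M rho(e_A))/4.
Nonzero projections over blades of grade <= 2: 1: (1)^2 = +1, tr(M 1) = 6, coefficient 3/2; γ1: (γ1)^2 = +1, tr(M rho(γ1)) = 10/3, coefficient 5/6; γ12: (γ12)^2 = +1, tr(M rho(γ12)) = -36/5, coefficient -9/5; γ13: (γ13)^2 = +1, tr(M rho(γ13)) = -4, coefficient -1. Every other blade of grade <= 2 projects to 0.
Answer: 3/2 + 5/6*γ1 - 9/5*γ12 - γ13


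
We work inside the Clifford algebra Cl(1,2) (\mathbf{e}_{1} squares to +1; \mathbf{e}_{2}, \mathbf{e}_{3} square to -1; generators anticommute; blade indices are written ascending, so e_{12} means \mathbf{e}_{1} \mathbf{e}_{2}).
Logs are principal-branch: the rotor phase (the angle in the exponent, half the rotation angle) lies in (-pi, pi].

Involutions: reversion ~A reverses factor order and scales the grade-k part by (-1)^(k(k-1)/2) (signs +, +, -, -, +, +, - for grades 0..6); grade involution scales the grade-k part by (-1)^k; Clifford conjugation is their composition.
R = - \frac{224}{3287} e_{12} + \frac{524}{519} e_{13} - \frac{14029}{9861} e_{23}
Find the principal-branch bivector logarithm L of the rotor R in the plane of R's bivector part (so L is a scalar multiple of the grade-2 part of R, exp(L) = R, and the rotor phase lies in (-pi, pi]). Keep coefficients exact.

The scalar part of R is 0, so the principal-branch rotor phase is pinned; divide the bivector part by its sine to get the unit plane — L is the phase times that plane.
Concretely: cos(phase) = 0 gives phase = ±\frac{\pi}{2}, and since phase/sin(phase) is even the sign is immaterial: L = (phase/sin(phase)) * <R>_2 = (\frac{\pi}{2}) * <R>_2.
Answer: - \frac{112 \pi}{3287} e_{12} + \frac{262 \pi}{519} e_{13} - \frac{14029 \pi}{19722} e_{23}


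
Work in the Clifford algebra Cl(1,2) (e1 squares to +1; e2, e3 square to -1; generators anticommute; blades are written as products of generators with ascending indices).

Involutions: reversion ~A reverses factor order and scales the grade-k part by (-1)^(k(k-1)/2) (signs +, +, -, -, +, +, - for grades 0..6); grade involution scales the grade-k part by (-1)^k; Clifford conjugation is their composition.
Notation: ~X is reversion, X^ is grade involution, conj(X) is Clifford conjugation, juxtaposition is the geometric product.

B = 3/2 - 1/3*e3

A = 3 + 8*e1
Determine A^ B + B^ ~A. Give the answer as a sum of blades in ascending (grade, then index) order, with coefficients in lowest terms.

first term: 9/2 - 12*e1 - e3 + 8/3*e1 e3
second term: 9/2 + 12*e1 + e3 - 8/3*e1 e3
Answer: 9


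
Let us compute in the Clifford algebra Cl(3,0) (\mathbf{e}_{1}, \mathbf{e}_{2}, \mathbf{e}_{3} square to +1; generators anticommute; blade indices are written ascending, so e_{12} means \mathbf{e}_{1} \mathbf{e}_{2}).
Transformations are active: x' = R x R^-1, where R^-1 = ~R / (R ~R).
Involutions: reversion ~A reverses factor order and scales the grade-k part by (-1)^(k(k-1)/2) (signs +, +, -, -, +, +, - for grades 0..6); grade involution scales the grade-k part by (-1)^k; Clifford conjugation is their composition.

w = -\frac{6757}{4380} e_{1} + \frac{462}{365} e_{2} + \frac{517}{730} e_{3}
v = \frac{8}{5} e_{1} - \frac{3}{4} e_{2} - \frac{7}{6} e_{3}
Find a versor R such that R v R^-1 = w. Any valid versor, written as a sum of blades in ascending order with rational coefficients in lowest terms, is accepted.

Since q(v) = q(w) = \frac{16141}{3600}, the sum R = v + w = \frac{251}{4380} e_{1} + \frac{753}{1460} e_{2} - \frac{502}{1095} e_{3} does the job whenever invertible.
Answer: \frac{251}{4380} e_{1} + \frac{753}{1460} e_{2} - \frac{502}{1095} e_{3}


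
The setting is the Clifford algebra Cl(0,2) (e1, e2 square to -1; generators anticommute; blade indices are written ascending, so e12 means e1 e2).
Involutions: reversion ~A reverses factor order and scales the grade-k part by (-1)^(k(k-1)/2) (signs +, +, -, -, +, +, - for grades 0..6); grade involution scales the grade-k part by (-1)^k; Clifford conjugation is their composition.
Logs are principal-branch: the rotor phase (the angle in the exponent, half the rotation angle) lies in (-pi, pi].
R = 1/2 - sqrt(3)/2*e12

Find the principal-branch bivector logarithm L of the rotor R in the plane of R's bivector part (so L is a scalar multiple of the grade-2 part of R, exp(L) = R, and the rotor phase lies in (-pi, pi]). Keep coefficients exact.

The scalar part of R is 1/2, which fixes the principal-branch rotor phase; the unit plane is then the bivector part divided by the sine of that phase, and L is that plane scaled by the phase.
Concretely: cos(phase) = 1/2 gives phase = ±pi/3, and since phase/sin(phase) is even the sign is immaterial: L = (phase/sin(phase)) * <R>_2 = (2*sqrt(3)*pi/9) * <R>_2.
Answer: -pi/3*e12


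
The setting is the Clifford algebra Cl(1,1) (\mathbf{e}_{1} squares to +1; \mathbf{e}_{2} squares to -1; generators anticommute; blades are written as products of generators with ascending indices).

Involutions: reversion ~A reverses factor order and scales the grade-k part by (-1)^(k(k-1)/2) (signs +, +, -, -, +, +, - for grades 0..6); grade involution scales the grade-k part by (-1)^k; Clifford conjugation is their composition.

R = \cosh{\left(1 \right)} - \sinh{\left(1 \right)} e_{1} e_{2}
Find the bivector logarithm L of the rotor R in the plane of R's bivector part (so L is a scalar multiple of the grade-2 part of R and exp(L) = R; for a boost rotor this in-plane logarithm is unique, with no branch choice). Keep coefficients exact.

The scalar part of R is \cosh{\left(1 \right)}, giving the rapidity magnitude (cosh is even); the bivector part supplies orientation, its quotient by sinh of the rapidity is the plane, and L = rapidity * plane — unique in that plane, since flipping both signs leaves L unchanged.
Concretely: cosh(rapidity) = \cosh{\left(1 \right)} gives rapidity = ±1, and since rapidity/sinh(rapidity) is even the sign is immaterial: L = (rapidity/sinh(rapidity)) * <R>_2 = (\frac{1}{\sinh{\left(1 \right)}}) * <R>_2.
Answer: -e_{1} e_{2}


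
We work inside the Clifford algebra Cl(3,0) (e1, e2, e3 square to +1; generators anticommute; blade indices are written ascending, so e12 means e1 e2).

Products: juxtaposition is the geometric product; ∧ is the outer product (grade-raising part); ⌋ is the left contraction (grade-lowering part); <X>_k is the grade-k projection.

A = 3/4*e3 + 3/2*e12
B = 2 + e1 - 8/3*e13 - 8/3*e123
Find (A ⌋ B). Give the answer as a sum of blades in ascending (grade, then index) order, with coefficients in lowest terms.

step 1: 2*e1 + 4*e3 - 2*e12
Answer: 2*e1 + 4*e3 - 2*e12


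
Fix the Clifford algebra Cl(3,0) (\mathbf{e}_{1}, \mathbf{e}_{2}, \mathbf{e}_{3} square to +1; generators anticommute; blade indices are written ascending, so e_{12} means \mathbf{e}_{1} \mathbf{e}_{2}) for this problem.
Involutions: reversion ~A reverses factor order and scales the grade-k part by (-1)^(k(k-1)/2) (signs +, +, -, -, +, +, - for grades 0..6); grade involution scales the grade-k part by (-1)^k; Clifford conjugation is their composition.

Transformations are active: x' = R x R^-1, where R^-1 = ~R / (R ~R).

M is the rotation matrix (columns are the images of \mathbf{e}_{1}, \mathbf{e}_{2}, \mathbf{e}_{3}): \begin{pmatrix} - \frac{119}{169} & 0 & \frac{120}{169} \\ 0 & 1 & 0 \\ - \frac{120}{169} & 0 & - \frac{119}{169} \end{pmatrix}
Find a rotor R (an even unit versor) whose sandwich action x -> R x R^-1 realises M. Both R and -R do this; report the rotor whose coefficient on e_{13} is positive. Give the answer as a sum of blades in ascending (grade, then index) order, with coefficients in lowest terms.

Method: write R = a + b12*e_{12} + b13*e_{13} + b23*e_{23} with a^2 + b12^2 + b13^2 + b23^2 = 1 (so R^-1 = ~R). Expanding the columns R e_j ~R gives tr M = 4a^2 - 1 and, from the antisymmetric part, M21 - M12 = -4a*b12, M13 - M31 = 4a*b13, M32 - M23 = -4a*b23.
Here tr M = -\frac{69}{169}, so a^2 = (1 + tr M)/4 = \frac{25}{169} and a = ±\frac{5}{13}. Taking a = \frac{5}{13}: M21 - M12 = 0, M13 - M31 = \frac{240}{169}, M32 - M23 = 0, giving b12 = 0, b13 = \frac{12}{13}, b23 = 0, i.e. R = \frac{5}{13} + \frac{12}{13} e_{13}.
Its e_{13} coefficient is already positive.
Answer: \frac{5}{13} + \frac{12}{13} e_{13}. Why the constraint matters: R and -R act identically through the sandwich — M has trace -\frac{69}{169} either way — so only the sign condition on e_{13} picks one of the two preimages.


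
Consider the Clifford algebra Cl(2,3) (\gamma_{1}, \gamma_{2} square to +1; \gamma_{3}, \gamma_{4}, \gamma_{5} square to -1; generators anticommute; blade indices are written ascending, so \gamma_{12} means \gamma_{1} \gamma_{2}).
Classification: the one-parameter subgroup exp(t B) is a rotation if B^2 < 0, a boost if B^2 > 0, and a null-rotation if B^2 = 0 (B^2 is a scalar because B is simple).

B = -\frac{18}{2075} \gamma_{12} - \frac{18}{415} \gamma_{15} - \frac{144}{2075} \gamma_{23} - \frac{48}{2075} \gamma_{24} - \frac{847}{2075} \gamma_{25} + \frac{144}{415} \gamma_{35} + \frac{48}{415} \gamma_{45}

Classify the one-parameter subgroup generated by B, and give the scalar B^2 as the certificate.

B^2 term by term: the squares give (-\frac{18}{2075})^2*(\gamma_{12})^2 + (-\frac{18}{415})^2*(\gamma_{15})^2 + (-\frac{144}{2075})^2*(\gamma_{23})^2 + (-\frac{48}{2075})^2*(\gamma_{24})^2 + (-\frac{847}{2075})^2*(\gamma_{25})^2 + (\frac{144}{415})^2*(\gamma_{35})^2 + (\frac{48}{415})^2*(\gamma_{45})^2 = \frac{324}{4305625}*(-1) + \frac{324}{172225}*(+1) + \frac{20736}{4305625}*(+1) + \frac{2304}{4305625}*(+1) + \frac{717409}{4305625}*(+1) + \frac{20736}{172225}*(-1) + \frac{2304}{172225}*(-1) = \frac{1}{25} (each basis 2-blade squares to minus the product of its generators' squares); cross terms between blades sharing an index anticommute and cancel; the commuting (index-disjoint) pairs give grade-4 terms 2*c*c'*(blade product), which cancel blade by blade — \gamma_{1235}: -\frac{5184}{861125} + \frac{5184}{861125} = 0; \gamma_{1245}: -\frac{1728}{861125} + \frac{1728}{861125} = 0; \gamma_{2345}: -\frac{13824}{861125} + \frac{13824}{861125} = 0 — confirming B is simple. So B^2 = \frac{1}{25}.
Answer: boost, certificate B^2 = \frac{1}{25}. Check the certificate: B^2 = \frac{1}{25}, and that sign is decisive whatever form B takes.


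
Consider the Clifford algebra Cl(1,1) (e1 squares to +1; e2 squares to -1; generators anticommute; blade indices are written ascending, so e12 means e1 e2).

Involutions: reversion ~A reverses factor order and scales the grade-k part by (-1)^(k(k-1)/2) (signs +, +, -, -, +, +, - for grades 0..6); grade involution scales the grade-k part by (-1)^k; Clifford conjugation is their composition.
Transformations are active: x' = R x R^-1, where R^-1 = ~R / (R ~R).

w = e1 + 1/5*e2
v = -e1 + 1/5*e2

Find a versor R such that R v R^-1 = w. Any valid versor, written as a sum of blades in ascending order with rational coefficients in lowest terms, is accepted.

Take R = v + w = 2/5*e2. Because q(v) = q(w) = 24/25, conjugation by R sends v exactly to w.
Answer: 2/5*e2
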